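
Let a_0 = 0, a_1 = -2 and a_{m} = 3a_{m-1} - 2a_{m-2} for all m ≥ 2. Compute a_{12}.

The ordinary generating function has denominator 1 - 3y + 2y^2.
Iterating the recurrence: a_0,…,a_{12} = 0, -2, -6, -14, -30, -62, -126, -254, -510, -1022, -2046, -4094, -8190.

-8190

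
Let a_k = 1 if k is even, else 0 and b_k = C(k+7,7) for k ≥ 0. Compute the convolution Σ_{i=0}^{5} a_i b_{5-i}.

920

This is [x^5] in the product of the two ordinary generating functions.
Σ = 1·792 + 0·330 + 1·120 + 0·36 + 1·8 + 0·1 = 920.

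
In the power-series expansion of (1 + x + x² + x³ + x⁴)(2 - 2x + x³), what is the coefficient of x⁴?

(1 + x + x² + x³ + x⁴) has coefficients 1,1,1,1,1 for degrees 0…4.
(2 - 2x + x³) has coefficients 2,-2,0,1,0 for degrees 0…4.
[x⁴] = 1·0 + 1·1 + 1·0 + 1·(-2) + 1·2 = 1.

1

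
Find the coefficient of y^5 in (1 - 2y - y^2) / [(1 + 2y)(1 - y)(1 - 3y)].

Partial fractions give a closed form: a_n = (7/15)·(-2)^n + (1/3)·1^n + (1/5)·3^n.
At n = 5: a_5 = 34.

34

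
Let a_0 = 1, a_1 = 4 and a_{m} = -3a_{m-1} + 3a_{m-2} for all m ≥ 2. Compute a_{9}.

The ordinary generating function has denominator 1 + 3z - 3z^2.
Iterating the recurrence: a_0,…,a_{9} = 1, 4, -9, 39, -144, 549, -2079, 7884, -29889, 113319.

113319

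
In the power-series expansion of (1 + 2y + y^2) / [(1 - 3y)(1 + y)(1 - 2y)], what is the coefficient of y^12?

2113476

Partial fractions give a closed form: a_n = (4)·3^n + (-3)·2^n.
At n = 12: a_12 = 2113476.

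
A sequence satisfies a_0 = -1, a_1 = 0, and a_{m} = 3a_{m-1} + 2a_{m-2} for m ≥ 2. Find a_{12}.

-567334

The ordinary generating function has denominator 1 - 3q - 2q^2.
Iterating the recurrence: a_0,…,a_{12} = -1, 0, -2, -6, -22, -78, -278, -990, -3526, -12558, -44726, -159294, -567334.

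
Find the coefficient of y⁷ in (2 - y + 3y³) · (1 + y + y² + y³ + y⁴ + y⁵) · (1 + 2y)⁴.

307

(2 - y + 3y³) has coefficients 2,-1,0,3 for degrees 0…3.
(1 + y + y² + y³ + y⁴ + y⁵) has coefficients 1,1,1,1,1,1,0,0 for degrees 0…7.
Finally multiplying by (1 + 2y)⁴, the product of all factors after the first has coefficients 1,9,33,65,81,81,80,72 for degrees 0…7.
[y⁷] = 2·72 − 1·80 + 3·81 = 307.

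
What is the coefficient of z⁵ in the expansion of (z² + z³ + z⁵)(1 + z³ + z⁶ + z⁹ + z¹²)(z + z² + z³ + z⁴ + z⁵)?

(z² + z³ + z⁵) has coefficients 0,0,1,1,0,1 for degrees 0…5.
(1 + z³ + z⁶ + z⁹ + z¹²) has coefficients 1,0,0,1,0,0 for degrees 0…5.
Finally multiplying by (z + z² + z³ + z⁴ + z⁵), the product of all factors after the first has coefficients 0,1,1,1,2,2 for degrees 0…5.
[z⁵] = 1·1 + 1·1 + 1·0 = 2.

2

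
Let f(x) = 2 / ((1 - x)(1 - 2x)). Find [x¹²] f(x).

Partial fractions give a closed form: a_n = (-2)·1^n + (4)·2^n.
At n = 12: a_12 = 16382.

16382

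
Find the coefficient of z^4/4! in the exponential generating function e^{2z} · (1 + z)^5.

The EGF product rule gives c_4 = Σ_{k_1+k_2=4} C(4; k_1,k_2) · ∏ g_i(k_i), where e^{2z} gives (2)^k; (1+z)^5 gives the falling factorial (5)_k.
g_1(k) for k = 0…4: 1, 2, 4, 8, 16.
g_2(k) for k = 0…4: 1, 5, 20, 60, 120.
c_4 = Σ_k C(4,k)·g_1(k)·g_2(4−k) = 1·1·120 + 4·2·60 + 6·4·20 + 4·8·5 + 1·16·1 = 120 + 480 + 480 + 160 + 16 = 1256.

1256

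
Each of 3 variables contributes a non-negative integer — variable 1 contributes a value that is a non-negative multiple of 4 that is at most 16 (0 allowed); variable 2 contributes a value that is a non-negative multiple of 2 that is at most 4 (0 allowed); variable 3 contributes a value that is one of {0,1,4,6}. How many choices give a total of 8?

5

The generating function for the choices is (1 + t^4 + t^8 + t^12 + t^16)·(1 + t^2 + t^4)·(1 + t + t^4 + t^6); the count is [t^8].
(1 + t^4 + t^8 + t^12 + t^16) has coefficients 1,0,0,0,1,0,0,0,1 for degrees 0…8.
(1 + t^2 + t^4) has coefficients 1,0,1,0,1,0,0,0,0 for degrees 0…8.
Finally multiplying by (1 + t + t^4 + t^6), the product of all factors after the first has coefficients 1,1,1,1,2,1,2,0,2 for degrees 0…8.
[t^8] = 1·2 + 1·2 + 1·1 = 5.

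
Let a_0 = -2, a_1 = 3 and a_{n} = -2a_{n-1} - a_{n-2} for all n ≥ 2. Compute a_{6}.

-8

The ordinary generating function has denominator 1 + 2q + q^2.
Iterating the recurrence: a_0,…,a_{6} = -2, 3, -4, 5, -6, 7, -8.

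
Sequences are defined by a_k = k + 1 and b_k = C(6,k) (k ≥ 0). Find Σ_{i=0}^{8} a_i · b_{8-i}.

384

This is [x^8] in the product of the two ordinary generating functions.
Σ = 1·0 + 2·0 + 3·1 + 4·6 + 5·15 + 6·20 + 7·15 + 8·6 + 9·1 = 384.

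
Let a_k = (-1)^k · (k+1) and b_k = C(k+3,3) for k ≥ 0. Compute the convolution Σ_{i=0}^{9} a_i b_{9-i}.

70

Write out a_i and b_{9-i} for i = 0,…,9 and sum the products.
Σ = 1·220 − 2·165 + 3·120 − 4·84 + 5·56 − 6·35 + 7·20 − 8·10 + 9·4 − 10·1 = 70.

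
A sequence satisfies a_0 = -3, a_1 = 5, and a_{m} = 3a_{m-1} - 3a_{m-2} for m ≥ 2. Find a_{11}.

The ordinary generating function has denominator 1 - 3t + 3t^2.
Iterating the recurrence: a_0,…,a_{11} = -3, 5, 24, 57, 99, 126, 81, -135, -648, -1539, -2673, -3402.

-3402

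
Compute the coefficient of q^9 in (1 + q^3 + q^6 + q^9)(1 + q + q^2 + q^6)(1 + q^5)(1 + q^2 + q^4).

(1 + q^3 + q^6 + q^9) has coefficients 1,0,0,1,0,0,1,0,0,1 for degrees 0…9.
(1 + q + q^2 + q^6) has coefficients 1,1,1,0,0,0,1,0,0,0 for degrees 0…9.
Multiplying by (1 + q^5) gives running coefficients 1,1,1,0,0,1,2,1,0,0 for degrees 0…9.
Finally multiplying by (1 + q^2 + q^4), the product of all factors after the first has coefficients 1,1,2,1,2,2,3,2,2,2 for degrees 0…9.
[q^9] = 1·2 + 1·3 + 1·1 + 1·1 = 7.

7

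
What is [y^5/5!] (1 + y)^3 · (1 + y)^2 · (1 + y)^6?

55440

The EGF product rule gives c_5 = Σ_{k_1+k_2+k_3=5} C(5; k_1,k_2,k_3) · ∏ g_i(k_i), where (1+y)^3 gives the falling factorial (3)_k; (1+y)^2 gives the falling factorial (2)_k; (1+y)^6 gives the falling factorial (6)_k.
g_1(k) for k = 0…5: 1, 3, 6, 6, 0, 0.
g_2(k) for k = 0…5: 1, 2, 2, 0, 0, 0.
g_3(k) for k = 0…5: 1, 6, 30, 120, 360, 720.
First combine the last two factors: h(k) = Σ_j C(k,j)·g_2(j)·g_3(k−j) for k = 0…5: 1, 8, 56, 336, 1680, 6720.
c_5 = Σ_k C(5,k)·g_1(k)·h(5−k) = 1·1·6720 + 5·3·1680 + 10·6·336 + 10·6·56 = 6720 + 25200 + 20160 + 3360 = 55440.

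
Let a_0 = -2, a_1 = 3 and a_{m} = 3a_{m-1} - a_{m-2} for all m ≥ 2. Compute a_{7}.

The ordinary generating function has denominator 1 - 3x + x^2.
Iterating the recurrence: a_0,…,a_{7} = -2, 3, 11, 30, 79, 207, 542, 1419.

1419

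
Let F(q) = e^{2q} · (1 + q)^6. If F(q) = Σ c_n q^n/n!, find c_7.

The EGF product rule gives c_7 = Σ_{k_1+k_2=7} C(7; k_1,k_2) · ∏ g_i(k_i), where e^{2q} gives (2)^k; (1+q)^6 gives the falling factorial (6)_k.
g_1(k) for k = 0…7: 1, 2, 4, 8, 16, 32, 64, 128.
g_2(k) for k = 0…7: 1, 6, 30, 120, 360, 720, 720, 0.
c_7 = Σ_k C(7,k)·g_1(k)·g_2(7−k) = 7·2·720 + 21·4·720 + 35·8·360 + 35·16·120 + 21·32·30 + 7·64·6 + 1·128·1 = 10080 + 60480 + 100800 + 67200 + 20160 + 2688 + 128 = 261536.

261536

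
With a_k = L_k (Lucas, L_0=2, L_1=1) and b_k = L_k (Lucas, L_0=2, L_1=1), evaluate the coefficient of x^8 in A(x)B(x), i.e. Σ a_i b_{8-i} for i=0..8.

491

This is [x^8] in the product of the two ordinary generating functions.
Σ = 2·47 + 1·29 + 3·18 + 4·11 + 7·7 + 11·4 + 18·3 + 29·1 + 47·2 = 491.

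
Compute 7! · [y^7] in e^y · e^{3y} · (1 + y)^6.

The EGF product rule gives c_7 = Σ_{k_1+k_2+k_3=7} C(7; k_1,k_2,k_3) · ∏ g_i(k_i), where e^y gives (1)^k; e^{3y} gives (3)^k; (1+y)^6 gives the falling factorial (6)_k.
g_1(k) for k = 0…7: 1, 1, 1, 1, 1, 1, 1, 1.
g_2(k) for k = 0…7: 1, 3, 9, 27, 81, 243, 729, 2187.
g_3(k) for k = 0…7: 1, 6, 30, 120, 360, 720, 720, 0.
First combine the last two factors: h(k) = Σ_j C(k,j)·g_2(j)·g_3(k−j) for k = 0…7: 1, 9, 75, 579, 4149, 27693, 173007, 1017495.
c_7 = Σ_k C(7,k)·g_1(k)·h(7−k) = 1·1·1017495 + 7·1·173007 + 21·1·27693 + 35·1·4149 + 35·1·579 + 21·1·75 + 7·1·9 + 1·1·1 = 1017495 + 1211049 + 581553 + 145215 + 20265 + 1575 + 63 + 1 = 2977216.

2977216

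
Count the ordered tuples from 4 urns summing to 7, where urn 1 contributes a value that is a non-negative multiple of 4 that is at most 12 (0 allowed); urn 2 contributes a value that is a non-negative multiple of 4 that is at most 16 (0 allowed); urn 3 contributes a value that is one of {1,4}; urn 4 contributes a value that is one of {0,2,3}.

3

The generating function for the choices is (1 + y^4 + y^8 + y^12)·(1 + y^4 + y^8 + y^12 + y^16)·(y + y^4)·(1 + y^2 + y^3); the count is [y^7].
(1 + y^4 + y^8 + y^12) has coefficients 1,0,0,0,1,0,0,0 for degrees 0…7.
(1 + y^4 + y^8 + y^12 + y^16) has coefficients 1,0,0,0,1,0,0,0 for degrees 0…7.
Multiplying by (y + y^4) gives running coefficients 0,1,0,0,1,1,0,0 for degrees 0…7.
Finally multiplying by (1 + y^2 + y^3), the product of all factors after the first has coefficients 0,1,0,1,2,1,1,2 for degrees 0…7.
[y^7] = 1·2 + 1·1 = 3.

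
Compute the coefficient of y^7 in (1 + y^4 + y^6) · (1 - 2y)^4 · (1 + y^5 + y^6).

-24

(1 + y^4 + y^6) has coefficients 1,0,0,0,1,0,1 for degrees 0…6.
(1 - 2y)^4 has coefficients 1,-8,24,-32,16,0,0,0 for degrees 0…7.
Finally multiplying by (1 + y^5 + y^6), the product of all factors after the first has coefficients 1,-8,24,-32,16,1,-7,16 for degrees 0…7.
[y^7] = 1·16 + 1·(-32) + 1·(-8) = -24.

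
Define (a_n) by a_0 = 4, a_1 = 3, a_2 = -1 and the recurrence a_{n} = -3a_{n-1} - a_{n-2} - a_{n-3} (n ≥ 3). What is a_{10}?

4079

The ordinary generating function has denominator 1 + 3t + t^2 + t^3.
Iterating the recurrence: a_0,…,a_{10} = 4, 3, -1, -4, 10, -25, 69, -192, 532, -1473, 4079.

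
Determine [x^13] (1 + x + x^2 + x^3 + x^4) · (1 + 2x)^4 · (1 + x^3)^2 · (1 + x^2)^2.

481

(1 + x + x^2 + x^3 + x^4) has coefficients 1,1,1,1,1 for degrees 0…4.
(1 + 2x)^4 has coefficients 1,8,24,32,16,0,0,0,0,0,0,0,0,0 for degrees 0…13.
Multiplying by (1 + x^3)^2 gives running coefficients 1,8,24,34,32,48,65,40,24,32,16,0,0,0 for degrees 0…13.
Finally multiplying by (1 + x^2)^2, the product of all factors after the first has coefficients 1,8,26,50,81,124,153,170,186,160,129,104,56,32 for degrees 0…13.
[x^13] = 1·32 + 1·56 + 1·104 + 1·129 + 1·160 = 481.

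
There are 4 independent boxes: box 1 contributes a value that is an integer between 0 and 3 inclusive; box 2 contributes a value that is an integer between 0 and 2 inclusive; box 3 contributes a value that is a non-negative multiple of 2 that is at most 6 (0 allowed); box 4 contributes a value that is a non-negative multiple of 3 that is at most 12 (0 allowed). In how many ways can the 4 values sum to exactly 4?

The generating function for the choices is (1 + t + t² + t³)·(1 + t + t²)·(1 + t² + t⁴ + t⁶)·(1 + t³ + t⁶ + t⁹ + t¹²); the count is [t⁴].
(1 + t + t² + t³) has coefficients 1,1,1,1 for degrees 0…3.
(1 + t + t²) has coefficients 1,1,1,0,0 for degrees 0…4.
Multiplying by (1 + t² + t⁴ + t⁶) gives running coefficients 1,1,2,1,2 for degrees 0…4.
Finally multiplying by (1 + t³ + t⁶ + t⁹ + t¹²), the product of all factors after the first has coefficients 1,1,2,2,3 for degrees 0…4.
[t⁴] = 1·3 + 1·2 + 1·2 + 1·1 = 8.

8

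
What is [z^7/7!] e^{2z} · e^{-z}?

The EGF product rule gives c_7 = Σ_{k_1+k_2=7} C(7; k_1,k_2) · ∏ g_i(k_i), where e^{2z} gives (2)^k; e^{-z} gives (-1)^k.
g_1(k) for k = 0…7: 1, 2, 4, 8, 16, 32, 64, 128.
g_2(k) for k = 0…7: 1, -1, 1, -1, 1, -1, 1, -1.
c_7 = Σ_k C(7,k)·g_1(k)·g_2(7−k) = 1·1·(-1) + 7·2·1 + 21·4·(-1) + 35·8·1 + 35·16·(-1) + 21·32·1 + 7·64·(-1) + 1·128·1 = −1 + 14 − 84 + 280 − 560 + 672 − 448 + 128 = 1.

1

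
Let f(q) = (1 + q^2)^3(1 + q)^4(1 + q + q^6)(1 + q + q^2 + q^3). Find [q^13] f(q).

(1 + q^2)^3 has coefficients 1,0,3,0,3,0,1 for degrees 0…6.
(1 + q)^4 has coefficients 1,4,6,4,1,0,0,0,0,0,0,0,0,0 for degrees 0…13.
Multiplying by (1 + q + q^6) gives running coefficients 1,5,10,10,5,1,1,4,6,4,1,0,0,0 for degrees 0…13.
Finally multiplying by (1 + q + q^2 + q^3), the product of all factors after the first has coefficients 1,6,16,26,30,26,17,11,12,15,15,11,5,1 for degrees 0…13.
[q^13] = 1·1 + 3·11 + 3·15 + 1·11 = 90.

90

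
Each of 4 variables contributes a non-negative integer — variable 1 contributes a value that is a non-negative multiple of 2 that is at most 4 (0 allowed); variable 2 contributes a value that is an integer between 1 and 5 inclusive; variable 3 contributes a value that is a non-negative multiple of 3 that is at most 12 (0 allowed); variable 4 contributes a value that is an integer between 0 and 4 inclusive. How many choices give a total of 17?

The generating function for the choices is (1 + y² + y⁴)·(y + y² + y³ + y⁴ + y⁵)·(1 + y³ + y⁶ + y⁹ + y¹²)·(1 + y + y² + y³ + y⁴); the count is [y¹⁷].
(1 + y² + y⁴) has coefficients 1,0,1,0,1 for degrees 0…4.
(y + y² + y³ + y⁴ + y⁵) has coefficients 0,1,1,1,1,1,0,0,0,0,0,0,0,0,0,0,0,0 for degrees 0…17.
Multiplying by (1 + y³ + y⁶ + y⁹ + y¹²) gives running coefficients 0,1,1,1,2,2,1,2,2,1,2,2,1,2,2,1,1,1 for degrees 0…17.
Finally multiplying by (1 + y + y² + y³ + y⁴), the product of all factors after the first has coefficients 0,1,2,3,5,7,7,8,9,8,8,9,8,8,9,8,7,7 for degrees 0…17.
[y¹⁷] = 1·7 + 1·8 + 1·8 = 23.

23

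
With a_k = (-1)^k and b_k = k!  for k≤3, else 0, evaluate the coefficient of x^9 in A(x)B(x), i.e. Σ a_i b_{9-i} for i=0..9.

4

The convolution is the x^9 coefficient of A(x)B(x).
Σ = 1·0 − 1·0 + 1·0 − 1·0 + 1·0 − 1·0 + 1·6 − 1·2 + 1·1 − 1·1 = 4.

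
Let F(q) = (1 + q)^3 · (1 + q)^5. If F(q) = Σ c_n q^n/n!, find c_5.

6720

The EGF product rule gives c_5 = Σ_{k_1+k_2=5} C(5; k_1,k_2) · ∏ g_i(k_i), where (1+q)^3 gives the falling factorial (3)_k; (1+q)^5 gives the falling factorial (5)_k.
g_1(k) for k = 0…5: 1, 3, 6, 6, 0, 0.
g_2(k) for k = 0…5: 1, 5, 20, 60, 120, 120.
c_5 = Σ_k C(5,k)·g_1(k)·g_2(5−k) = 1·1·120 + 5·3·120 + 10·6·60 + 10·6·20 = 120 + 1800 + 3600 + 1200 = 6720.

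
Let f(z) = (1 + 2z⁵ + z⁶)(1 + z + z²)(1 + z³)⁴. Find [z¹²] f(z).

(1 + 2z⁵ + z⁶) has coefficients 1,0,0,0,0,2,1 for degrees 0…6.
(1 + z + z²) has coefficients 1,1,1,0,0,0,0,0,0,0,0,0,0 for degrees 0…12.
Finally multiplying by (1 + z³)⁴, the product of all factors after the first has coefficients 1,1,1,4,4,4,6,6,6,4,4,4,1 for degrees 0…12.
[z¹²] = 1·1 + 2·6 + 1·6 = 19.

19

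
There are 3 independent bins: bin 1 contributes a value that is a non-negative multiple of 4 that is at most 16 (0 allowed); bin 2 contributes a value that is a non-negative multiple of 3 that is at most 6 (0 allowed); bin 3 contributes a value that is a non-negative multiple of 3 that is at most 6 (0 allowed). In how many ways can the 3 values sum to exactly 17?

2

The generating function for the choices is (1 + q⁴ + q⁸ + q¹² + q¹⁶)·(1 + q³ + q⁶)·(1 + q³ + q⁶); the count is [q¹⁷].
(1 + q⁴ + q⁸ + q¹² + q¹⁶) has coefficients 1,0,0,0,1,0,0,0,1,0,0,0,1,0,0,0,1 for degrees 0…16.
(1 + q³ + q⁶) has coefficients 1,0,0,1,0,0,1,0,0,0,0,0,0,0,0,0,0,0 for degrees 0…17.
Finally multiplying by (1 + q³ + q⁶), the product of all factors after the first has coefficients 1,0,0,2,0,0,3,0,0,2,0,0,1,0,0,0,0,0 for degrees 0…17.
[q¹⁷] = 1·0 + 1·0 + 1·2 + 1·0 + 1·0 = 2.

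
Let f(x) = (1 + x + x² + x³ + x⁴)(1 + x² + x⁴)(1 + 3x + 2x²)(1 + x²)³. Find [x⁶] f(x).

(1 + x + x² + x³ + x⁴) has coefficients 1,1,1,1,1 for degrees 0…4.
(1 + x² + x⁴) has coefficients 1,0,1,0,1,0,0 for degrees 0…6.
Multiplying by (1 + 3x + 2x²) gives running coefficients 1,3,3,3,3,3,2 for degrees 0…6.
Finally multiplying by (1 + x²)³, the product of all factors after the first has coefficients 1,3,6,12,15,21,21 for degrees 0…6.
[x⁶] = 1·21 + 1·21 + 1·15 + 1·12 + 1·6 = 75.

75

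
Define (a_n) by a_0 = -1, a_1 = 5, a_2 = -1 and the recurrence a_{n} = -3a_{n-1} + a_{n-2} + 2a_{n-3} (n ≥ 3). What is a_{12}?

The ordinary generating function has denominator 1 + 3z - z^2 - 2z^3.
Iterating the recurrence: a_0,…,a_{12} = -1, 5, -1, 6, -9, 31, -90, 283, -877, 2734, -8513, 26519, -82602.

-82602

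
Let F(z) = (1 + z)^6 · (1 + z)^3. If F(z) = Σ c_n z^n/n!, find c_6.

60480

The EGF product rule gives c_6 = Σ_{k_1+k_2=6} C(6; k_1,k_2) · ∏ g_i(k_i), where (1+z)^6 gives the falling factorial (6)_k; (1+z)^3 gives the falling factorial (3)_k.
g_1(k) for k = 0…6: 1, 6, 30, 120, 360, 720, 720.
g_2(k) for k = 0…6: 1, 3, 6, 6, 0, 0, 0.
c_6 = Σ_k C(6,k)·g_1(k)·g_2(6−k) = 20·120·6 + 15·360·6 + 6·720·3 + 1·720·1 = 14400 + 32400 + 12960 + 720 = 60480.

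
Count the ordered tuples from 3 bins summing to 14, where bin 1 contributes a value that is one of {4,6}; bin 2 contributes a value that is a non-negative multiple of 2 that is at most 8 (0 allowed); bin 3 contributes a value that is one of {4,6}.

The generating function for the choices is (x⁴ + x⁶)·(1 + x² + x⁴ + x⁶ + x⁸)·(x⁴ + x⁶); the count is [x¹⁴].
(x⁴ + x⁶) has coefficients 0,0,0,0,1,0,1 for degrees 0…6.
(1 + x² + x⁴ + x⁶ + x⁸) has coefficients 1,0,1,0,1,0,1,0,1,0,0,0,0,0,0 for degrees 0…14.
Finally multiplying by (x⁴ + x⁶), the product of all factors after the first has coefficients 0,0,0,0,1,0,2,0,2,0,2,0,2,0,1 for degrees 0…14.
[x¹⁴] = 1·2 + 1·2 = 4.

4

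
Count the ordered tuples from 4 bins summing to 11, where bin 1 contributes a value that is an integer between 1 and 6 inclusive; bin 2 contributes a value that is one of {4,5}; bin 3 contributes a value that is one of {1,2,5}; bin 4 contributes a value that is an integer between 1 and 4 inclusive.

16

The generating function for the choices is (q + q^2 + q^3 + q^4 + q^5 + q^6)·(q^4 + q^5)·(q + q^2 + q^5)·(q + q^2 + q^3 + q^4); the count is [q^11].
(q + q^2 + q^3 + q^4 + q^5 + q^6) has coefficients 0,1,1,1,1,1,1 for degrees 0…6.
(q^4 + q^5) has coefficients 0,0,0,0,1,1,0,0,0,0,0,0 for degrees 0…11.
Multiplying by (q + q^2 + q^5) gives running coefficients 0,0,0,0,0,1,2,1,0,1,1,0 for degrees 0…11.
Finally multiplying by (q + q^2 + q^3 + q^4), the product of all factors after the first has coefficients 0,0,0,0,0,0,1,3,4,4,4,3 for degrees 0…11.
[q^11] = 1·4 + 1·4 + 1·4 + 1·3 + 1·1 + 1·0 = 16.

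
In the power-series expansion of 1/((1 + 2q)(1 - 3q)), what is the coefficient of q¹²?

320503

Partial fractions give a closed form: a_n = (2/5)·(-2)^n + (3/5)·3^n.
At n = 12: a_12 = 320503.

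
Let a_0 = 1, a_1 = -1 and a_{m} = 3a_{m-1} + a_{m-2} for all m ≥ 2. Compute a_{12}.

The ordinary generating function has denominator 1 - 3y - y^2.
Iterating the recurrence: a_0,…,a_{12} = 1, -1, -2, -7, -23, -76, -251, -829, -2738, -9043, -29867, -98644, -325799.

-325799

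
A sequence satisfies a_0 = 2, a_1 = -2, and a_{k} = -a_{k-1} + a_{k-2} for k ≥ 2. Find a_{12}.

The ordinary generating function has denominator 1 + x - x^2.
Iterating the recurrence: a_0,…,a_{12} = 2, -2, 4, -6, 10, -16, 26, -42, 68, -110, 178, -288, 466.

466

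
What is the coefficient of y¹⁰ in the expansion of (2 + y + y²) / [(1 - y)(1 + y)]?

The denominator gives the recurrence a_n = a_(n−2) for n ≥ 3; the numerator fixes a_0 = 2, a_1 = 1, a_2 = 3.
Iterating: 2, 1, 3, 1, 3, 1, 3, 1, 3, 1, 3, so a_10 = 3.

3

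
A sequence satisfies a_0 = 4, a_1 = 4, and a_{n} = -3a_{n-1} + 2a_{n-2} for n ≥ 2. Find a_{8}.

The ordinary generating function has denominator 1 + 3x - 2x^2.
Iterating the recurrence: a_0,…,a_{8} = 4, 4, -4, 20, -68, 244, -868, 3092, -11012.

-11012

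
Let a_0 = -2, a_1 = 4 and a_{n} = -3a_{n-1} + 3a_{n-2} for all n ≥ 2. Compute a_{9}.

The ordinary generating function has denominator 1 + 3y - 3y^2.
Iterating the recurrence: a_0,…,a_{9} = -2, 4, -18, 66, -252, 954, -3618, 13716, -52002, 197154.

197154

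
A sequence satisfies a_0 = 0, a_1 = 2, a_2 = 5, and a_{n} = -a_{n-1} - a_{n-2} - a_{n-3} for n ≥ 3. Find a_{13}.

The ordinary generating function has denominator 1 + z + z^2 + z^3.
Iterating the recurrence: a_0,…,a_{13} = 0, 2, 5, -7, 0, 2, 5, -7, 0, 2, 5, -7, 0, 2.

2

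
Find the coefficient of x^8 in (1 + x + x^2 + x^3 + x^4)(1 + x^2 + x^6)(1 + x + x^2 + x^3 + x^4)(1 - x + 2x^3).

(1 + x + x^2 + x^3 + x^4) has coefficients 1,1,1,1,1 for degrees 0…4.
(1 + x^2 + x^6) has coefficients 1,0,1,0,0,0,1,0,0 for degrees 0…8.
Multiplying by (1 + x + x^2 + x^3 + x^4) gives running coefficients 1,1,2,2,2,1,2,1,1 for degrees 0…8.
Finally multiplying by (1 - x + 2x^3), the product of all factors after the first has coefficients 1,0,1,2,2,3,5,3,2 for degrees 0…8.
[x^8] = 1·2 + 1·3 + 1·5 + 1·3 + 1·2 = 15.

15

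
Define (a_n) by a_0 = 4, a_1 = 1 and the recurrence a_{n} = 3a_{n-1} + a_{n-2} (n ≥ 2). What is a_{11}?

The ordinary generating function has denominator 1 - 3q - q^2.
Iterating the recurrence: a_0,…,a_{11} = 4, 1, 7, 22, 73, 241, 796, 2629, 8683, 28678, 94717, 312829.

312829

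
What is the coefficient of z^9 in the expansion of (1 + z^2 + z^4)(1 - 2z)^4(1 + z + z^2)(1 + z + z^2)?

-24

(1 + z^2 + z^4) has coefficients 1,0,1,0,1 for degrees 0…4.
(1 - 2z)^4 has coefficients 1,-8,24,-32,16,0,0,0,0,0 for degrees 0…9.
Multiplying by (1 + z + z^2) gives running coefficients 1,-7,17,-16,8,-16,16,0,0,0 for degrees 0…9.
Finally multiplying by (1 + z + z^2), the product of all factors after the first has coefficients 1,-6,11,-6,9,-24,8,0,16,0 for degrees 0…9.
[z^9] = 1·0 + 1·0 + 1·(-24) = -24.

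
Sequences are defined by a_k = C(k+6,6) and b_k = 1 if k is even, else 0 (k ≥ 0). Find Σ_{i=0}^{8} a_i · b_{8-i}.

4166

The convolution is the t^8 coefficient of A(t)B(t).
Σ = 1·1 + 7·0 + 28·1 + 84·0 + 210·1 + 462·0 + 924·1 + 1716·0 + 3003·1 = 4166.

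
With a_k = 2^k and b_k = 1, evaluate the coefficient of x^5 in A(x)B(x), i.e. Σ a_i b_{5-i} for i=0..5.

63

This is [x^5] in the product of the two ordinary generating functions.
Σ = 1·1 + 2·1 + 4·1 + 8·1 + 16·1 + 32·1 = 63.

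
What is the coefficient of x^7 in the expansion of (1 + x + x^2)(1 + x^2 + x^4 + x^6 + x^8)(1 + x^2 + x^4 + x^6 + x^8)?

4

(1 + x + x^2) has coefficients 1,1,1 for degrees 0…2.
(1 + x^2 + x^4 + x^6 + x^8) has coefficients 1,0,1,0,1,0,1,0 for degrees 0…7.
Finally multiplying by (1 + x^2 + x^4 + x^6 + x^8), the product of all factors after the first has coefficients 1,0,2,0,3,0,4,0 for degrees 0…7.
[x^7] = 1·0 + 1·4 + 1·0 = 4.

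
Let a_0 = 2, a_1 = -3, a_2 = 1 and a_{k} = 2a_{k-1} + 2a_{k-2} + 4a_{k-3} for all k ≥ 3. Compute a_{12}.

19296

The ordinary generating function has denominator 1 - 2q - 2q^2 - 4q^3.
Iterating the recurrence: a_0,…,a_{12} = 2, -3, 1, 4, -2, 8, 28, 64, 216, 672, 2032, 6272, 19296.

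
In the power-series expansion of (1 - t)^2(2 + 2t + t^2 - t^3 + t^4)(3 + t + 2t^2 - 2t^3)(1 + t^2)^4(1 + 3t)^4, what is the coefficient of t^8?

-1675

(1 - t)^2 has coefficients 1,-2,1 for degrees 0…2.
(2 + 2t + t^2 - t^3 + t^4) has coefficients 2,2,1,-1,1,0,0,0,0 for degrees 0…8.
Multiplying by (3 + t + 2t^2 - 2t^3) gives running coefficients 6,8,9,-2,0,-3,4,-2,0 for degrees 0…8.
Multiplying by (1 + t^2)^4 gives running coefficients 6,8,33,30,72,37,82,6,58 for degrees 0…8.
Finally multiplying by (1 + 3t)^4, the product of all factors after the first has coefficients 6,80,453,1506,3564,6733,10327,13194,14386 for degrees 0…8.
[t^8] = 1·14386 − 2·13194 + 1·10327 = -1675.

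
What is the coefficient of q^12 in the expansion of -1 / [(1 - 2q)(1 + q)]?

The denominator gives the recurrence a_n = a_(n−1) + 2a_(n−2) for n ≥ 2; the numerator fixes a_0 = -1, a_1 = -1.
Iterating: -1, -1, -3, -5, -11, -21, -43, -85, -171, -341, -683, -1365, -2731, so a_12 = -2731.

-2731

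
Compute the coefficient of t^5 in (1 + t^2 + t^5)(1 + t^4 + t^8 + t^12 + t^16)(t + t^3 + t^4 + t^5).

3

(1 + t^2 + t^5) has coefficients 1,0,1,0,0,1 for degrees 0…5.
(1 + t^4 + t^8 + t^12 + t^16) has coefficients 1,0,0,0,1,0 for degrees 0…5.
Finally multiplying by (t + t^3 + t^4 + t^5), the product of all factors after the first has coefficients 0,1,0,1,1,2 for degrees 0…5.
[t^5] = 1·2 + 1·1 + 1·0 = 3.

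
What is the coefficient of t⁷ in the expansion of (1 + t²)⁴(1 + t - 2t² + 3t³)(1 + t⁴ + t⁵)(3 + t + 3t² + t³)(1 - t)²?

211

(1 + t²)⁴ has coefficients 1,0,4,0,6,0,4,0 for degrees 0…7.
(1 + t - 2t² + 3t³) has coefficients 1,1,-2,3,0,0,0,0 for degrees 0…7.
Multiplying by (1 + t⁴ + t⁵) gives running coefficients 1,1,-2,3,1,2,-1,1 for degrees 0…7.
Multiplying by (3 + t + 3t² + t³) gives running coefficients 3,4,-2,11,1,14,5,9 for degrees 0…7.
Finally multiplying by (1 - t)², the product of all factors after the first has coefficients 3,-2,-7,19,-23,23,-22,13 for degrees 0…7.
[t⁷] = 1·13 + 4·23 + 6·19 + 4·(-2) = 211.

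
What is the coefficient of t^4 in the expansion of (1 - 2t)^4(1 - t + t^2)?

(1 - 2t)^4 has coefficients 1,-8,24,-32,16 for degrees 0…4.
(1 - t + t^2) has coefficients 1,-1,1,0,0 for degrees 0…4.
[t^4] = 1·0 − 8·0 + 24·1 − 32·(-1) + 16·1 = 72.

72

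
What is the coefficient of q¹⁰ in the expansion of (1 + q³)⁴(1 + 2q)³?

(1 + q³)⁴ has coefficients 1,0,0,4,0,0,6,0,0,4,0 for degrees 0…10.
(1 + 2q)³ has coefficients 1,6,12,8,0,0,0,0,0,0,0 for degrees 0…10.
[q¹⁰] = 1·0 + 4·0 + 6·0 + 4·6 = 24.

24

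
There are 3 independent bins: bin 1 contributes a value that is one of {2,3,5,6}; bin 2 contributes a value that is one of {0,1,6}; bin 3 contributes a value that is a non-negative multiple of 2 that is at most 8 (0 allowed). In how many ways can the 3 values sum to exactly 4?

2

The generating function for the choices is (y^2 + y^3 + y^5 + y^6)·(1 + y + y^6)·(1 + y^2 + y^4 + y^6 + y^8); the count is [y^4].
(y^2 + y^3 + y^5 + y^6) has coefficients 0,0,1,1,0 for degrees 0…4.
(1 + y + y^6) has coefficients 1,1,0,0,0 for degrees 0…4.
Finally multiplying by (1 + y^2 + y^4 + y^6 + y^8), the product of all factors after the first has coefficients 1,1,1,1,1 for degrees 0…4.
[y^4] = 1·1 + 1·1 = 2.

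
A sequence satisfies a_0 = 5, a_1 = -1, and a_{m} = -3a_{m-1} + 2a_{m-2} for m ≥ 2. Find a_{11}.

The ordinary generating function has denominator 1 + 3q - 2q^2.
Iterating the recurrence: a_0,…,a_{11} = 5, -1, 13, -41, 149, -529, 1885, -6713, 23909, -85153, 303277, -1080137.

-1080137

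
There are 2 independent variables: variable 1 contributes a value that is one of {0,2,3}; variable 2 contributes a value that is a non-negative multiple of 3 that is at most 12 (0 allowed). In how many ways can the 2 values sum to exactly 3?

2

The generating function for the choices is (1 + x^2 + x^3)·(1 + x^3 + x^6 + x^9 + x^12); the count is [x^3].
(1 + x^2 + x^3) has coefficients 1,0,1,1 for degrees 0…3.
(1 + x^3 + x^6 + x^9 + x^12) has coefficients 1,0,0,1 for degrees 0…3.
[x^3] = 1·1 + 1·0 + 1·1 = 2.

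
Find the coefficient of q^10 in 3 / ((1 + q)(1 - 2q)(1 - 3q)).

The denominator gives the recurrence a_n = 4a_(n−1) − a_(n−2) − 6a_(n−3) for n ≥ 3; the numerator fixes a_0 = 3, a_1 = 12, a_2 = 45.
Iterating: 3, 12, 45, 150, 483, 1512, 4665, 14250, 43263, 130812, 394485, so a_10 = 394485.

394485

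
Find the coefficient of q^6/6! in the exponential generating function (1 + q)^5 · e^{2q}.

24064

The EGF product rule gives c_6 = Σ_{k_1+k_2=6} C(6; k_1,k_2) · ∏ g_i(k_i), where (1+q)^5 gives the falling factorial (5)_k; e^{2q} gives (2)^k.
g_1(k) for k = 0…6: 1, 5, 20, 60, 120, 120, 0.
g_2(k) for k = 0…6: 1, 2, 4, 8, 16, 32, 64.
c_6 = Σ_k C(6,k)·g_1(k)·g_2(6−k) = 1·1·64 + 6·5·32 + 15·20·16 + 20·60·8 + 15·120·4 + 6·120·2 = 64 + 960 + 4800 + 9600 + 7200 + 1440 = 24064.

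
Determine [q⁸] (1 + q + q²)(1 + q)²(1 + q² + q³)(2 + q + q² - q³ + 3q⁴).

(1 + q + q²) has coefficients 1,1,1 for degrees 0…2.
(1 + q)² has coefficients 1,2,1,0,0,0,0,0,0 for degrees 0…8.
Multiplying by (1 + q² + q³) gives running coefficients 1,2,2,3,3,1,0,0,0 for degrees 0…8.
Finally multiplying by (2 + q + q² - q³ + 3q⁴), the product of all factors after the first has coefficients 2,5,7,9,12,12,7,7,8 for degrees 0…8.
[q⁸] = 1·8 + 1·7 + 1·7 = 22.

22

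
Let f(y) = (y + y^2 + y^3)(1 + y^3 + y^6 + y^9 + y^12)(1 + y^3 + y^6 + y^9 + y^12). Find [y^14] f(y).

(y + y^2 + y^3) has coefficients 0,1,1,1 for degrees 0…3.
(1 + y^3 + y^6 + y^9 + y^12) has coefficients 1,0,0,1,0,0,1,0,0,1,0,0,1,0,0 for degrees 0…14.
Finally multiplying by (1 + y^3 + y^6 + y^9 + y^12), the product of all factors after the first has coefficients 1,0,0,2,0,0,3,0,0,4,0,0,5,0,0 for degrees 0…14.
[y^14] = 1·0 + 1·5 + 1·0 = 5.

5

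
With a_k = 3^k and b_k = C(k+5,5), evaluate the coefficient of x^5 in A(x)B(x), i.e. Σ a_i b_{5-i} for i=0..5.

2430

The convolution is the t^5 coefficient of A(t)B(t).
Σ = 1·252 + 3·126 + 9·56 + 27·21 + 81·6 + 243·1 = 2430.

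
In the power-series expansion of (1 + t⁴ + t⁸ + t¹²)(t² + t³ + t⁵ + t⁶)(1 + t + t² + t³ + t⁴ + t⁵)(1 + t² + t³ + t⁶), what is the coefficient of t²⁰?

(1 + t⁴ + t⁸ + t¹²) has coefficients 1,0,0,0,1,0,0,0,1,0,0,0,1 for degrees 0…12.
(t² + t³ + t⁵ + t⁶) has coefficients 0,0,1,1,0,1,1,0,0,0,0,0,0,0,0,0,0,0,0,0,0 for degrees 0…20.
Multiplying by (1 + t + t² + t³ + t⁴ + t⁵) gives running coefficients 0,0,1,2,2,3,4,4,3,2,2,1,0,0,0,0,0,0,0,0,0 for degrees 0…20.
Finally multiplying by (1 + t² + t³ + t⁶), the product of all factors after the first has coefficients 0,0,1,2,3,6,8,9,11,12,11,9,8,7,4,2,2,1,0,0,0 for degrees 0…20.
[t²⁰] = 1·0 + 1·2 + 1·8 + 1·11 = 21.

21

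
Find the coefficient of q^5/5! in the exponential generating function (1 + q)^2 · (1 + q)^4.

The EGF product rule gives c_5 = Σ_{k_1+k_2=5} C(5; k_1,k_2) · ∏ g_i(k_i), where (1+q)^2 gives the falling factorial (2)_k; (1+q)^4 gives the falling factorial (4)_k.
g_1(k) for k = 0…5: 1, 2, 2, 0, 0, 0.
g_2(k) for k = 0…5: 1, 4, 12, 24, 24, 0.
c_5 = Σ_k C(5,k)·g_1(k)·g_2(5−k) = 5·2·24 + 10·2·24 = 240 + 480 = 720.

720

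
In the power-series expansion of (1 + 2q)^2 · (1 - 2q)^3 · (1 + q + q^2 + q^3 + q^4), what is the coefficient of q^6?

(1 + 2q)^2 has coefficients 1,4,4 for degrees 0…2.
(1 - 2q)^3 has coefficients 1,-6,12,-8,0,0,0 for degrees 0…6.
Finally multiplying by (1 + q + q^2 + q^3 + q^4), the product of all factors after the first has coefficients 1,-5,7,-1,-1,-2,4 for degrees 0…6.
[q^6] = 1·4 + 4·(-2) + 4·(-1) = -8.

-8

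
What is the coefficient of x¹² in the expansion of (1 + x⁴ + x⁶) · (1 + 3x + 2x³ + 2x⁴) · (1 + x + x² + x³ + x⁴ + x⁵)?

(1 + x⁴ + x⁶) has coefficients 1,0,0,0,1,0,1 for degrees 0…6.
(1 + 3x + 2x³ + 2x⁴) has coefficients 1,3,0,2,2,0,0,0,0,0,0,0,0 for degrees 0…12.
Finally multiplying by (1 + x + x² + x³ + x⁴ + x⁵), the product of all factors after the first has coefficients 1,4,4,6,8,8,7,4,4,2,0,0,0 for degrees 0…12.
[x¹²] = 1·0 + 1·4 + 1·7 = 11.

11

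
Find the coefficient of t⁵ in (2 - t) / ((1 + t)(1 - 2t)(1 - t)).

Partial fractions give a closed form: a_n = (1/2)·(-1)^n + (2)·2^n + (-1/2)·1^n.
At n = 5: a_5 = 63.

63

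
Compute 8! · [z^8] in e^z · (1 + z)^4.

3393

The EGF product rule gives c_8 = Σ_{k_1+k_2=8} C(8; k_1,k_2) · ∏ g_i(k_i), where e^z gives (1)^k; (1+z)^4 gives the falling factorial (4)_k.
g_1(k) for k = 0…8: 1, 1, 1, 1, 1, 1, 1, 1, 1.
g_2(k) for k = 0…8: 1, 4, 12, 24, 24, 0, 0, 0, 0.
c_8 = Σ_k C(8,k)·g_1(k)·g_2(8−k) = 70·1·24 + 56·1·24 + 28·1·12 + 8·1·4 + 1·1·1 = 1680 + 1344 + 336 + 32 + 1 = 3393.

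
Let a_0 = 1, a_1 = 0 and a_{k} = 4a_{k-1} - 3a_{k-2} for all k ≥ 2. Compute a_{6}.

The ordinary generating function has denominator 1 - 4z + 3z^2.
Iterating the recurrence: a_0,…,a_{6} = 1, 0, -3, -12, -39, -120, -363.

-363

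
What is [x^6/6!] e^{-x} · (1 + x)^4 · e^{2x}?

1045

The EGF product rule gives c_6 = Σ_{k_1+k_2+k_3=6} C(6; k_1,k_2,k_3) · ∏ g_i(k_i), where e^{-x} gives (-1)^k; (1+x)^4 gives the falling factorial (4)_k; e^{2x} gives (2)^k.
g_1(k) for k = 0…6: 1, -1, 1, -1, 1, -1, 1.
g_2(k) for k = 0…6: 1, 4, 12, 24, 24, 0, 0.
g_3(k) for k = 0…6: 1, 2, 4, 8, 16, 32, 64.
First combine the last two factors: h(k) = Σ_j C(k,j)·g_2(j)·g_3(k−j) for k = 0…6: 1, 6, 32, 152, 648, 2512, 8992.
c_6 = Σ_k C(6,k)·g_1(k)·h(6−k) = 1·1·8992 + 6·(-1)·2512 + 15·1·648 + 20·(-1)·152 + 15·1·32 + 6·(-1)·6 + 1·1·1 = 8992 − 15072 + 9720 − 3040 + 480 − 36 + 1 = 1045.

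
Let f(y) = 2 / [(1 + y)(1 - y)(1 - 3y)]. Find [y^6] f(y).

Partial fractions give a closed form: a_n = (1/4)·(-1)^n + (-1/2)·1^n + (9/4)·3^n.
At n = 6: a_6 = 1640.

1640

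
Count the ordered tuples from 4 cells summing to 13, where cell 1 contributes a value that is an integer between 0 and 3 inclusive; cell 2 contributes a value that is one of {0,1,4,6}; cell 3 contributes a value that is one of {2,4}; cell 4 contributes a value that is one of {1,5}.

The generating function for the choices is (1 + q + q² + q³)·(1 + q + q⁴ + q⁶)·(q² + q⁴)·(q + q⁵); the count is [q¹³].
(1 + q + q² + q³) has coefficients 1,1,1,1 for degrees 0…3.
(1 + q + q⁴ + q⁶) has coefficients 1,1,0,0,1,0,1,0,0,0,0,0,0,0 for degrees 0…13.
Multiplying by (q² + q⁴) gives running coefficients 0,0,1,1,1,1,1,0,2,0,1,0,0,0 for degrees 0…13.
Finally multiplying by (q + q⁵), the product of all factors after the first has coefficients 0,0,0,1,1,1,1,2,1,3,1,2,0,2 for degrees 0…13.
[q¹³] = 1·2 + 1·0 + 1·2 + 1·1 = 5.

5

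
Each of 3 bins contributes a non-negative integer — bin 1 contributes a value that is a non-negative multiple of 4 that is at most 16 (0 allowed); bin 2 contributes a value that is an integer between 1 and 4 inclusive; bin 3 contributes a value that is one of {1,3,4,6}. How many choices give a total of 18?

The generating function for the choices is (1 + q⁴ + q⁸ + q¹² + q¹⁶)·(q + q² + q³ + q⁴)·(q + q³ + q⁴ + q⁶); the count is [q¹⁸].
(1 + q⁴ + q⁸ + q¹² + q¹⁶) has coefficients 1,0,0,0,1,0,0,0,1,0,0,0,1,0,0,0,1 for degrees 0…16.
(q + q² + q³ + q⁴) has coefficients 0,1,1,1,1,0,0,0,0,0,0,0,0,0,0,0,0,0,0 for degrees 0…18.
Finally multiplying by (q + q³ + q⁴ + q⁶), the product of all factors after the first has coefficients 0,0,1,1,2,3,2,3,2,1,1,0,0,0,0,0,0,0,0 for degrees 0…18.
[q¹⁸] = 1·0 + 1·0 + 1·1 + 1·2 + 1·1 = 4.

4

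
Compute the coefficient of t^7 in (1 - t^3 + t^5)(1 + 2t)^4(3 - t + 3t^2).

-21

(1 - t^3 + t^5) has coefficients 1,0,0,-1,0,1 for degrees 0…5.
(1 + 2t)^4 has coefficients 1,8,24,32,16,0,0,0 for degrees 0…7.
Finally multiplying by (3 - t + 3t^2), the product of all factors after the first has coefficients 3,23,67,96,88,80,48,0 for degrees 0…7.
[t^7] = 1·0 − 1·88 + 1·67 = -21.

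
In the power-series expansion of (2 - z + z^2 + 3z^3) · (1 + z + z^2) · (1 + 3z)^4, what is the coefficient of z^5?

(2 - z + z^2 + 3z^3) has coefficients 2,-1,1,3 for degrees 0…3.
(1 + z + z^2) has coefficients 1,1,1,0,0,0 for degrees 0…5.
Finally multiplying by (1 + 3z)^4, the product of all factors after the first has coefficients 1,13,67,174,243,189 for degrees 0…5.
[z^5] = 2·189 − 1·243 + 1·174 + 3·67 = 510.

510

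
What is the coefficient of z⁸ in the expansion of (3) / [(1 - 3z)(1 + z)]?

The denominator gives the recurrence a_n = 2a_(n−1) + 3a_(n−2) for n ≥ 2; the numerator fixes a_0 = 3, a_1 = 6.
Iterating: 3, 6, 21, 60, 183, 546, 1641, 4920, 14763, so a_8 = 14763.

14763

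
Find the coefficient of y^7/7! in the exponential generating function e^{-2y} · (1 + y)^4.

The EGF product rule gives c_7 = Σ_{k_1+k_2=7} C(7; k_1,k_2) · ∏ g_i(k_i), where e^{-2y} gives (-2)^k; (1+y)^4 gives the falling factorial (4)_k.
g_1(k) for k = 0…7: 1, -2, 4, -8, 16, -32, 64, -128.
g_2(k) for k = 0…7: 1, 4, 12, 24, 24, 0, 0, 0.
c_7 = Σ_k C(7,k)·g_1(k)·g_2(7−k) = 35·(-8)·24 + 35·16·24 + 21·(-32)·12 + 7·64·4 + 1·(-128)·1 = −6720 + 13440 − 8064 + 1792 − 128 = 320.

320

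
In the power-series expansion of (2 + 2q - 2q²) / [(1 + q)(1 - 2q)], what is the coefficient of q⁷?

The denominator gives the recurrence a_n = a_(n−1) + 2a_(n−2) for n ≥ 3; the numerator fixes a_0 = 2, a_1 = 4, a_2 = 6.
Iterating: 2, 4, 6, 14, 26, 54, 106, 214, so a_7 = 214.

214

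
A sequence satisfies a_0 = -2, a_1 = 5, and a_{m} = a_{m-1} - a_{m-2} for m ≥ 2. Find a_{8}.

The ordinary generating function has denominator 1 - q + q^2.
Iterating the recurrence: a_0,…,a_{8} = -2, 5, 7, 2, -5, -7, -2, 5, 7.

7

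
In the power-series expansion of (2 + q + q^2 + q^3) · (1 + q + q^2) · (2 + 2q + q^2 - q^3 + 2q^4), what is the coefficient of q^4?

15

(2 + q + q^2 + q^3) has coefficients 2,1,1,1 for degrees 0…3.
(1 + q + q^2) has coefficients 1,1,1,0,0 for degrees 0…4.
Finally multiplying by (2 + 2q + q^2 - q^3 + 2q^4), the product of all factors after the first has coefficients 2,4,5,2,2 for degrees 0…4.
[q^4] = 2·2 + 1·2 + 1·5 + 1·4 = 15.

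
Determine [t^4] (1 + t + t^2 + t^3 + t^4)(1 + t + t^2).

3

(1 + t + t^2 + t^3 + t^4) has coefficients 1,1,1,1,1 for degrees 0…4.
(1 + t + t^2) has coefficients 1,1,1,0,0 for degrees 0…4.
[t^4] = 1·0 + 1·0 + 1·1 + 1·1 + 1·1 = 3.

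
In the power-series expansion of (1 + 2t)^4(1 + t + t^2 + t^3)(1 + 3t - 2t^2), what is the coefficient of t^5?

(1 + 2t)^4 has coefficients 1,8,24,32,16 for degrees 0…4.
(1 + t + t^2 + t^3) has coefficients 1,1,1,1,0,0 for degrees 0…5.
Finally multiplying by (1 + 3t - 2t^2), the product of all factors after the first has coefficients 1,4,2,2,1,-2 for degrees 0…5.
[t^5] = 1·(-2) + 8·1 + 24·2 + 32·2 + 16·4 = 182.

182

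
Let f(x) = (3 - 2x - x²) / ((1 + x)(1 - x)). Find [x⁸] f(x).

The denominator gives the recurrence a_n = a_(n−2) for n ≥ 3; the numerator fixes a_0 = 3, a_1 = -2, a_2 = 2.
Iterating: 3, -2, 2, -2, 2, -2, 2, -2, 2, so a_8 = 2.

2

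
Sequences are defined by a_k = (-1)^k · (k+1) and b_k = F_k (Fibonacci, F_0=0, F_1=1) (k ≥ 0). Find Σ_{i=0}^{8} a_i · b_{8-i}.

Write out a_i and b_{8-i} for i = 0,…,8 and sum the products.
Σ = 1·21 − 2·13 + 3·8 − 4·5 + 5·3 − 6·2 + 7·1 − 8·1 + 9·0 = 1.

1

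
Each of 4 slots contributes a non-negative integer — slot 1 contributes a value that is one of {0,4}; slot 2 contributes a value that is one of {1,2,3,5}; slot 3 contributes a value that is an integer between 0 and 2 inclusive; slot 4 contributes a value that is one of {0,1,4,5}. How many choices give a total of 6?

9

The generating function for the choices is (1 + z⁴)·(z + z² + z³ + z⁵)·(1 + z + z²)·(1 + z + z⁴ + z⁵); the count is [z⁶].
(1 + z⁴) has coefficients 1,0,0,0,1 for degrees 0…4.
(z + z² + z³ + z⁵) has coefficients 0,1,1,1,0,1,0 for degrees 0…6.
Multiplying by (1 + z + z²) gives running coefficients 0,1,2,3,2,2,1 for degrees 0…6.
Finally multiplying by (1 + z + z⁴ + z⁵), the product of all factors after the first has coefficients 0,1,3,5,5,5,6 for degrees 0…6.
[z⁶] = 1·6 + 1·3 = 9.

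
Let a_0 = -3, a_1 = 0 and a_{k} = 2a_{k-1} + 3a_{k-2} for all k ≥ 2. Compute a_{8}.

The ordinary generating function has denominator 1 - 2y - 3y^2.
Iterating the recurrence: a_0,…,a_{8} = -3, 0, -9, -18, -63, -180, -549, -1638, -4923.

-4923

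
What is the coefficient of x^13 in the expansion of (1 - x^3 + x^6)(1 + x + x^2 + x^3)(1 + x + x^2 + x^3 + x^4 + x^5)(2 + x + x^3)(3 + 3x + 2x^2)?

(1 - x^3 + x^6) has coefficients 1,0,0,-1,0,0,1 for degrees 0…6.
(1 + x + x^2 + x^3) has coefficients 1,1,1,1,0,0,0,0,0,0,0,0,0,0 for degrees 0…13.
Multiplying by (1 + x + x^2 + x^3 + x^4 + x^5) gives running coefficients 1,2,3,4,4,4,3,2,1,0,0,0,0,0 for degrees 0…13.
Multiplying by (2 + x + x^3) gives running coefficients 2,5,8,12,14,15,14,11,8,4,2,1,0,0 for degrees 0…13.
Finally multiplying by (3 + 3x + 2x^2), the product of all factors after the first has coefficients 6,21,43,70,94,111,115,105,85,58,34,17,7,2 for degrees 0…13.
[x^13] = 1·2 − 1·34 + 1·105 = 73.

73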